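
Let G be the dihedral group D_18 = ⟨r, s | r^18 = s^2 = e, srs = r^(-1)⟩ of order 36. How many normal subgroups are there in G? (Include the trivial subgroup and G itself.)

9

G has 45 subgroups. Checking conjugation-invariance by order — order 1: 1/1 normal; order 2: 1/19 normal; order 3: 1/1 normal; order 4: 0/9 normal; order 6: 1/7 normal; order 9: 1/1 normal; order 12: 0/3 normal; order 18: 3/3 normal; order 36: 1/1 normal.
Total normal subgroups: 9.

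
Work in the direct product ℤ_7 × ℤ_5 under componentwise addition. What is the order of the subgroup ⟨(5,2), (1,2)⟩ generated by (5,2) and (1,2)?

35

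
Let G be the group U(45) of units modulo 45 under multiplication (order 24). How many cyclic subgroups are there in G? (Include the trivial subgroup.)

12

Group the elements of G by the cyclic subgroup they generate; each cyclic subgroup of order d accounts for φ(d) elements.
Cyclic subgroups by order — order 1: 1; order 2: 3; order 3: 1; order 4: 2; order 6: 3; order 12: 2.
Total: 12.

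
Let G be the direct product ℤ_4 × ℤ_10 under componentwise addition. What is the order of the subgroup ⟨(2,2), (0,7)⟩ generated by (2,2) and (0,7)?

20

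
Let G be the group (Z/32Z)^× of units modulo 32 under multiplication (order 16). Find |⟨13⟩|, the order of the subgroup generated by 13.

Compute successive powers of 13 mod 32: 13, 9, 21, 17, 29, 25, 5, 1; 13^8 ≡ 1 (mod 32).
So |⟨13⟩| = 8.

8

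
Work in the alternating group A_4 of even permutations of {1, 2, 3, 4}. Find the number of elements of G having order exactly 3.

8

The elements of order 3 are: (2 3 4), (2 4 3), (1 2 3), (1 2 4), (1 3 2), (1 3 4), (1 4 2), (1 4 3).
That's 8.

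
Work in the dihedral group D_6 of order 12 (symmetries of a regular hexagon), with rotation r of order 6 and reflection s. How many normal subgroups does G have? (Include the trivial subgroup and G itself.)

7

G has 16 subgroups. Checking conjugation-invariance by order — order 1: 1/1 normal; order 2: 1/7 normal; order 3: 1/1 normal; order 4: 0/3 normal; order 6: 3/3 normal; order 12: 1/1 normal.
Total normal subgroups: 7.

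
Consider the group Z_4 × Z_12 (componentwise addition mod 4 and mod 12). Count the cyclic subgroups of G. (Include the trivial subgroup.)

Each element a generates a cyclic subgroup ⟨a⟩; distinct elements may generate the same one (a cyclic group of order d has φ(d) generators).
Cyclic subgroups by order — order 1: 1; order 2: 3; order 3: 1; order 4: 6; order 6: 3; order 12: 6.
Total: 20.

20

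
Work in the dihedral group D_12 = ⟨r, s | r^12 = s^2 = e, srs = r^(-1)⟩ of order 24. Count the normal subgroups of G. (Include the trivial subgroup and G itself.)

G has 34 subgroups. Checking conjugation-invariance by order — order 1: 1/1 normal; order 2: 1/13 normal; order 3: 1/1 normal; order 4: 1/7 normal; order 6: 1/5 normal; order 8: 0/3 normal; order 12: 3/3 normal; order 24: 1/1 normal.
Total normal subgroups: 9.

9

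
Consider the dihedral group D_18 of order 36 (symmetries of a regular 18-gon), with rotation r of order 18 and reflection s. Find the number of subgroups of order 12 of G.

|G| = 36 and 12 | 36, so subgroups of order 12 are possible by Lagrange.
The subgroups of order 12 are: {e, r^3, r^6, r^9, r^12, r^15, rs, r^4s, r^7s, r^10s, r^13s, r^16s}; {e, r^3, r^6, r^9, r^12, r^15, r^2s, r^5s, r^8s, r^11s, r^14s, r^17s}; {e, r^3, r^6, r^9, r^12, r^15, s, r^3s, r^6s, r^9s, r^12s, r^15s}.
So G has 3 subgroups of order 12.

3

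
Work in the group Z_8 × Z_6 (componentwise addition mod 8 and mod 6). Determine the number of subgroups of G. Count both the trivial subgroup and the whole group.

22

|G| = 48, so by Lagrange every subgroup order divides 48. Divisors: 1, 2, 3, 4, 6, 8, 12, 16, 24, 48.
Subgroups by order — order 1: 1; order 2: 3; order 3: 1; order 4: 3; order 6: 3; order 8: 3; order 12: 3; order 16: 1; order 24: 3; order 48: 1.
Total: 1 + 3 + 1 + 3 + 3 + 3 + 3 + 1 + 3 + 1 = 22.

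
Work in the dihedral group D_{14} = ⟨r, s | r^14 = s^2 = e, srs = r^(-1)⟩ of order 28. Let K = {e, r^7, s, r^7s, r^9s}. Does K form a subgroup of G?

No

|K| = 5 does not divide |G| = 28, so by Lagrange K is not a subgroup.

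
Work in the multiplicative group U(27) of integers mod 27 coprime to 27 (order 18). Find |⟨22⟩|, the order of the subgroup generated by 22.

9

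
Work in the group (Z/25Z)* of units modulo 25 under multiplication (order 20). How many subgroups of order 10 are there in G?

|G| = 20 and 10 | 20, so subgroups of order 10 are possible by Lagrange.
The subgroups of order 10 are: {1, 4, 6, 9, 11, 14, 16, 19, 21, 24}.
So G has 1 subgroup of order 10.

1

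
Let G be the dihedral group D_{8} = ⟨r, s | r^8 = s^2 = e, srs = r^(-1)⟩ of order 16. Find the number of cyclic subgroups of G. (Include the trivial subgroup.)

A cyclic subgroup of order d is generated by each of its φ(d) elements of order d, so the cyclic subgroups of order d number (#elements of order d)/φ(d).
Cyclic subgroups by order — order 1: 1; order 2: 9; order 4: 1; order 8: 1.
Total: 12.

12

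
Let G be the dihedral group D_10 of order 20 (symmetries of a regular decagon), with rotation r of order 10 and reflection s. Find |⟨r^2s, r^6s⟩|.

|⟨r^2s⟩| = 2 and |⟨r^6s⟩| = 2, so |H| is a multiple of lcm(2, 2) = 2 and divides |G| = 20.
Closing under the operation: H = {e, r^2, r^4, r^6, r^8, s, r^2s, r^4s, r^6s, r^8s}, so |H| = 10.

10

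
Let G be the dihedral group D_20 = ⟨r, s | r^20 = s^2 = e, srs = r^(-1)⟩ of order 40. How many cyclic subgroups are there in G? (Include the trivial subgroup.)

A cyclic subgroup of order d is generated by each of its φ(d) elements of order d, so the cyclic subgroups of order d number (#elements of order d)/φ(d).
Cyclic subgroups by order — order 1: 1; order 2: 21; order 4: 1; order 5: 1; order 10: 1; order 20: 1.
Total: 26.

26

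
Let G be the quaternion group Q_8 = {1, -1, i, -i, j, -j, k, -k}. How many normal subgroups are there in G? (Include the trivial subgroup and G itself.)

G has 6 subgroups. Checking conjugation-invariance by order — order 1: 1/1 normal; order 2: 1/1 normal; order 4: 3/3 normal; order 8: 1/1 normal.
Total normal subgroups: 6.

6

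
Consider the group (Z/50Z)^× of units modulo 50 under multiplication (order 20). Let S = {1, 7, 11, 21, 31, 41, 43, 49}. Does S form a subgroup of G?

No

|S| = 8 does not divide |G| = 20, so by Lagrange S is not a subgroup.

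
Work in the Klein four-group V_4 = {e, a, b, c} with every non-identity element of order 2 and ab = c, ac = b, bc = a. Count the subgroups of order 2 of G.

3

|G| = 4 and 2 | 4, so subgroups of order 2 are possible by Lagrange.
The subgroups of order 2 are: {e, a}; {e, b}; {e, c}.
So G has 3 subgroups of order 2.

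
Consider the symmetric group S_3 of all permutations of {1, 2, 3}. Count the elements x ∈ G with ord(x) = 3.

The elements of order 3 are: (1 2 3), (1 3 2).
That's 2.

2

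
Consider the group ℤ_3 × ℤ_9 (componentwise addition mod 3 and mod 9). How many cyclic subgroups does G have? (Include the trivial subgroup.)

Group the elements of G by the cyclic subgroup they generate; each cyclic subgroup of order d accounts for φ(d) elements.
Cyclic subgroups by order — order 1: 1; order 3: 4; order 9: 3.
Total: 8.

8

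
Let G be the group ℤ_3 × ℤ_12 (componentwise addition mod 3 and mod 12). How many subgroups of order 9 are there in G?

1

|G| = 36 and 9 | 36, so subgroups of order 9 are possible by Lagrange.
The subgroups of order 9 are: {(0,0), (0,4), (0,8), (1,0), (1,4), (1,8), (2,0), (2,4), (2,8)}.
So G has 1 subgroup of order 9.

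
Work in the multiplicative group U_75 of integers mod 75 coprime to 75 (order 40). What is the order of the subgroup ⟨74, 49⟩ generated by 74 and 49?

4

|⟨74⟩| = 2 and |⟨49⟩| = 2, so |H| is a multiple of lcm(2, 2) = 2 and divides |G| = 40.
Closing under the operation: H = {1, 26, 49, 74}, so |H| = 4.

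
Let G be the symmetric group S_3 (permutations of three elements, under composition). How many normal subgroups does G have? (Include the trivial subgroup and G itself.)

G has 6 subgroups. Checking conjugation-invariance by order — order 1: 1/1 normal; order 2: 0/3 normal; order 3: 1/1 normal; order 6: 1/1 normal.
Total normal subgroups: 3.

3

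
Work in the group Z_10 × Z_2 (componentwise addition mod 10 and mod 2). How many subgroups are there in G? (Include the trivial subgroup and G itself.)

|G| = 20, so by Lagrange every subgroup order divides 20. Divisors: 1, 2, 4, 5, 10, 20.
Subgroups by order — order 1: 1; order 2: 3; order 4: 1; order 5: 1; order 10: 3; order 20: 1.
Total: 1 + 3 + 1 + 1 + 3 + 1 = 10.

10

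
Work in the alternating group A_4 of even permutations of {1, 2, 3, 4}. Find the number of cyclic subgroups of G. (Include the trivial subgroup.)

Group the elements of G by the cyclic subgroup they generate; each cyclic subgroup of order d accounts for φ(d) elements.
Cyclic subgroups by order — order 1: 1; order 2: 3; order 3: 4.
Total: 8.

8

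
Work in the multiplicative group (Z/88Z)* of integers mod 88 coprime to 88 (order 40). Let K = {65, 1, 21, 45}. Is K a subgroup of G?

Yes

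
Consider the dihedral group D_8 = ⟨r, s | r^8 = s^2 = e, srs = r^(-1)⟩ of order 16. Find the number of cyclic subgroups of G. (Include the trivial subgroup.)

12

Each element a generates a cyclic subgroup ⟨a⟩; distinct elements may generate the same one (a cyclic group of order d has φ(d) generators).
Cyclic subgroups by order — order 1: 1; order 2: 9; order 4: 1; order 8: 1.
Total: 12.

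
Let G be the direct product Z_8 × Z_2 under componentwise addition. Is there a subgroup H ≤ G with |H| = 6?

6 does not divide |G| = 16, so by Lagrange no subgroup of order 6 exists.

No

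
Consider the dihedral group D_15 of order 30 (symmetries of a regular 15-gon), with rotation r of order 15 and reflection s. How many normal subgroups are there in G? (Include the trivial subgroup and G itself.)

G has 28 subgroups. Checking conjugation-invariance by order — order 1: 1/1 normal; order 2: 0/15 normal; order 3: 1/1 normal; order 5: 1/1 normal; order 6: 0/5 normal; order 10: 0/3 normal; order 15: 1/1 normal; order 30: 1/1 normal.
Total normal subgroups: 5.

5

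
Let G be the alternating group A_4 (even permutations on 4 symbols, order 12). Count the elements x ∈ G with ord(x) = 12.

0

No element of G has order 12 (even though 12 | 12).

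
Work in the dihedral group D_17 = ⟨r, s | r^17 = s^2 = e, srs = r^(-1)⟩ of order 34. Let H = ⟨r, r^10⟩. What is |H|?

17

|⟨r⟩| = 17 and |⟨r^10⟩| = 17, so |H| is a multiple of lcm(17, 17) = 17 and divides |G| = 34.
Closing under the operation: H = {e, r, r^2, r^3, r^4, r^5, r^6, r^7, r^8, r^9, r^10, r^11, r^12, r^13, r^14, r^15, r^16}, so |H| = 17.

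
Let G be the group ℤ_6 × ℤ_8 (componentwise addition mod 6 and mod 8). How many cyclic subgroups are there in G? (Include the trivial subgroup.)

16

Group the elements of G by the cyclic subgroup they generate; each cyclic subgroup of order d accounts for φ(d) elements.
Cyclic subgroups by order — order 1: 1; order 2: 3; order 3: 1; order 4: 2; order 6: 3; order 8: 2; order 12: 2; order 24: 2.
Total: 16.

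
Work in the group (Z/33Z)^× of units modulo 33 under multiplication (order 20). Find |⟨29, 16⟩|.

|⟨29⟩| = 10 and |⟨16⟩| = 5, so |H| is a multiple of lcm(10, 5) = 10 and divides |G| = 20.
Closing under the operation: H = {1, 2, 4, 8, 16, 17, 25, 29, 31, 32}, so |H| = 10.

10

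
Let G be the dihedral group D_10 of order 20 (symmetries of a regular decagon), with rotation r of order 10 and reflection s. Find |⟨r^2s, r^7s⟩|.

|⟨r^2s⟩| = 2 and |⟨r^7s⟩| = 2, so |H| is a multiple of lcm(2, 2) = 2 and divides |G| = 20.
Closing under the operation: H = {e, r^5, r^2s, r^7s}, so |H| = 4.

4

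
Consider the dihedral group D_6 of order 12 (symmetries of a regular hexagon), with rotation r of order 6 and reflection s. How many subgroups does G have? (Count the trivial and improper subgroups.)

16

|G| = 12, so by Lagrange every subgroup order divides 12. Divisors: 1, 2, 3, 4, 6, 12.
Subgroups by order — order 1: 1; order 2: 7; order 3: 1; order 4: 3; order 6: 3; order 12: 1.
Total: 1 + 7 + 1 + 3 + 3 + 1 = 16.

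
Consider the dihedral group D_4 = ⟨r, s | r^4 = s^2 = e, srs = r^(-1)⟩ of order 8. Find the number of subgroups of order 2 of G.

|G| = 8 and 2 | 8, so subgroups of order 2 are possible by Lagrange.
The subgroups of order 2 are: {e, r^2}; {e, r^2s}; {e, r^3s}; {e, rs}; … (5 in all).
So G has 5 subgroups of order 2.

5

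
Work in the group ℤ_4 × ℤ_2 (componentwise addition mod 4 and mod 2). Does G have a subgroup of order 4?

Yes

4 | 8. A subgroup of order 4 is {(0,0), (0,1), (2,0), (2,1)}.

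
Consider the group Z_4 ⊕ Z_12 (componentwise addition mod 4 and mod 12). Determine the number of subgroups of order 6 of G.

|G| = 48 and 6 | 48, so subgroups of order 6 are possible by Lagrange.
The subgroups of order 6 are: {(0,0), (0,2), (0,4), (0,6), (0,8), (0,10)}; {(0,0), (0,4), (0,8), (2,0), (2,4), (2,8)}; {(0,0), (0,4), (0,8), (2,2), (2,6), (2,10)}.
So G has 3 subgroups of order 6.

3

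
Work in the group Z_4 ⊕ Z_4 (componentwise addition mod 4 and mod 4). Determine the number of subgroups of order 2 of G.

3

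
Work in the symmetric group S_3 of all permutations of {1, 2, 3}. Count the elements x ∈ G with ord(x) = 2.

3

The elements of order 2 are: (2 3), (1 2), (1 3).
That's 3.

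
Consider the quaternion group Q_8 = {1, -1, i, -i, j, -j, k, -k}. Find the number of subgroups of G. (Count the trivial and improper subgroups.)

6

|G| = 8, so by Lagrange every subgroup order divides 8. Divisors: 1, 2, 4, 8.
Subgroups by order — order 1: 1; order 2: 1; order 4: 3; order 8: 1.
Total: 1 + 1 + 3 + 1 = 6.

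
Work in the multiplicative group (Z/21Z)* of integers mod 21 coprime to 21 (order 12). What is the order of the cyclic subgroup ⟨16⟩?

3

Compute successive powers of 16 mod 21: 16, 4, 1; 16^3 ≡ 1 (mod 21).
So |⟨16⟩| = 3.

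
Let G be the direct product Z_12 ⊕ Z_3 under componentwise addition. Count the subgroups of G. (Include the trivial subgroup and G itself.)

18

|G| = 36, so by Lagrange every subgroup order divides 36. Divisors: 1, 2, 3, 4, 6, 9, 12, 18, 36.
Subgroups by order — order 1: 1; order 2: 1; order 3: 4; order 4: 1; order 6: 4; order 9: 1; order 12: 4; order 18: 1; order 36: 1.
Total: 1 + 1 + 4 + 1 + 4 + 1 + 4 + 1 + 1 = 18.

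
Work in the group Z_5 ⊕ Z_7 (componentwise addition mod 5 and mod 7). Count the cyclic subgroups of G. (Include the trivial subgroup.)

4

Group the elements of G by the cyclic subgroup they generate; each cyclic subgroup of order d accounts for φ(d) elements.
Cyclic subgroups by order — order 1: 1; order 5: 1; order 7: 1; order 35: 1.
Total: 4.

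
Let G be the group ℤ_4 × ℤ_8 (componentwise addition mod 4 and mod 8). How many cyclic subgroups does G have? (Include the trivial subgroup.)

Group the elements of G by the cyclic subgroup they generate; each cyclic subgroup of order d accounts for φ(d) elements.
Cyclic subgroups by order — order 1: 1; order 2: 3; order 4: 6; order 8: 4.
Total: 14.

14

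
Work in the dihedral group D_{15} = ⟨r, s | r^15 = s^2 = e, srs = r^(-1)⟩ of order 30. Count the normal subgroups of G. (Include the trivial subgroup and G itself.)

5

G has 28 subgroups. Checking conjugation-invariance by order — order 1: 1/1 normal; order 2: 0/15 normal; order 3: 1/1 normal; order 5: 1/1 normal; order 6: 0/5 normal; order 10: 0/3 normal; order 15: 1/1 normal; order 30: 1/1 normal.
Total normal subgroups: 5.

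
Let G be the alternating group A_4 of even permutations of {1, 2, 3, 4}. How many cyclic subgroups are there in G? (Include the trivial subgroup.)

8

Each element a generates a cyclic subgroup ⟨a⟩; distinct elements may generate the same one (a cyclic group of order d has φ(d) generators).
Cyclic subgroups by order — order 1: 1; order 2: 3; order 3: 4.
Total: 8.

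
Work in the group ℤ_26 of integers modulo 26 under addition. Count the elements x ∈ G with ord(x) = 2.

1

In a cyclic group of order 26, the number of elements of order d (for d | 26) is φ(d).
φ(2) = 1.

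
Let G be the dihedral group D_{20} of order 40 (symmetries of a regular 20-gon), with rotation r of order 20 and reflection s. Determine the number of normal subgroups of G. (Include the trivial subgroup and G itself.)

9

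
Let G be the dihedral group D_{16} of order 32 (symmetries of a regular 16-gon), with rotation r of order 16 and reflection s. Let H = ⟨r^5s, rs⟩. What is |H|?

|⟨r^5s⟩| = 2 and |⟨rs⟩| = 2, so |H| is a multiple of lcm(2, 2) = 2 and divides |G| = 32.
Closing under the operation: H = {e, r^4, r^8, r^12, rs, r^5s, r^9s, r^13s}, so |H| = 8.

8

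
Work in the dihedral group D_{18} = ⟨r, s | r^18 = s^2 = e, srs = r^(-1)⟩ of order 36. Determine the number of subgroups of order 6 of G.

7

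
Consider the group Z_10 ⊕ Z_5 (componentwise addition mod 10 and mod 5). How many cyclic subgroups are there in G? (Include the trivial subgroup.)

14

Each element a generates a cyclic subgroup ⟨a⟩; distinct elements may generate the same one (a cyclic group of order d has φ(d) generators).
Cyclic subgroups by order — order 1: 1; order 2: 1; order 5: 6; order 10: 6.
Total: 14.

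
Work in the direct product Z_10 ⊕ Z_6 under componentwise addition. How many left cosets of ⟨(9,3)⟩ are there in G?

|⟨(9,3)⟩| = 10 and |G| = 60.
By Lagrange, [G : H] = |G|/|H| = 60/10 = 6.

6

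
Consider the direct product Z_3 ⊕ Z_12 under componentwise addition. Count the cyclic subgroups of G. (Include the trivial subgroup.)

A cyclic subgroup of order d is generated by each of its φ(d) elements of order d, so the cyclic subgroups of order d number (#elements of order d)/φ(d).
Cyclic subgroups by order — order 1: 1; order 2: 1; order 3: 4; order 4: 1; order 6: 4; order 12: 4.
Total: 15.

15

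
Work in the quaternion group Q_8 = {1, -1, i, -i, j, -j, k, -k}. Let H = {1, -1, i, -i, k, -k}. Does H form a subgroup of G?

|H| = 6 does not divide |G| = 8, so by Lagrange H is not a subgroup.

No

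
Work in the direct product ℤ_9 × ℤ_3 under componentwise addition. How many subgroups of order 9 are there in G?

4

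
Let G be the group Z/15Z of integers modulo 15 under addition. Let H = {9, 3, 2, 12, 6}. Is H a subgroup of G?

No

The identity 0 ∉ H, so H is not a subgroup.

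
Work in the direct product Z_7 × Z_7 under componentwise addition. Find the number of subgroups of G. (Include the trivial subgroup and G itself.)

|G| = 49, so by Lagrange every subgroup order divides 49. Divisors: 1, 7, 49.
Subgroups by order — order 1: 1; order 7: 8; order 49: 1.
Total: 1 + 8 + 1 = 10.

10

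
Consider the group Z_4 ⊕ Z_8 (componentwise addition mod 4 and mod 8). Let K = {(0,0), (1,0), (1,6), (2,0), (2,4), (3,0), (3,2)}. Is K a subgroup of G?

No

|K| = 7 does not divide |G| = 32, so by Lagrange K is not a subgroup.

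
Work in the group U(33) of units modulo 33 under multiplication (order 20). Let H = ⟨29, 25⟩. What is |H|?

10

|⟨29⟩| = 10 and |⟨25⟩| = 5, so |H| is a multiple of lcm(10, 5) = 10 and divides |G| = 20.
Closing under the operation: H = {1, 2, 4, 8, 16, 17, 25, 29, 31, 32}, so |H| = 10.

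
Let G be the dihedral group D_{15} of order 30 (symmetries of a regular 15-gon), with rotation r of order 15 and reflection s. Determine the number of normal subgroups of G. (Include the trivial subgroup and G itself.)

G has 28 subgroups. Checking conjugation-invariance by order — order 1: 1/1 normal; order 2: 0/15 normal; order 3: 1/1 normal; order 5: 1/1 normal; order 6: 0/5 normal; order 10: 0/3 normal; order 15: 1/1 normal; order 30: 1/1 normal.
Total normal subgroups: 5.

5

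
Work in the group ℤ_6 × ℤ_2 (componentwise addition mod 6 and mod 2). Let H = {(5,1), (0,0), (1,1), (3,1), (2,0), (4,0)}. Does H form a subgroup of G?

|H| = 6 divides |G| = 12, consistent with Lagrange.
H contains the identity, every element's inverse is in H, and H is closed under +: it is a subgroup.
In fact H = ⟨(1,1)⟩.

Yes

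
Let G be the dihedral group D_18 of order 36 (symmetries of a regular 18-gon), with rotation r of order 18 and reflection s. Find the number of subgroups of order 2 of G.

|G| = 36 and 2 | 36, so subgroups of order 2 are possible by Lagrange.
The subgroups of order 2 are: {e, r^10s}; {e, r^11s}; {e, r^12s}; {e, r^13s}; … (19 in all).
So G has 19 subgroups of order 2.

19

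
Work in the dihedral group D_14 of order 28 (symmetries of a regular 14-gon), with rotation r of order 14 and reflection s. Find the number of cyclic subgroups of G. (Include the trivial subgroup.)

18

A cyclic subgroup of order d is generated by each of its φ(d) elements of order d, so the cyclic subgroups of order d number (#elements of order d)/φ(d).
Cyclic subgroups by order — order 1: 1; order 2: 15; order 7: 1; order 14: 1.
Total: 18.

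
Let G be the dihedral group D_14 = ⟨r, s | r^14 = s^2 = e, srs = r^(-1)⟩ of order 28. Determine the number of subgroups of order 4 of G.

7

|G| = 28 and 4 | 28, so subgroups of order 4 are possible by Lagrange.
The subgroups of order 4 are: {e, r^7, r^3s, r^10s}; {e, r^7, r^4s, r^11s}; {e, r^7, r^5s, r^12s}; {e, r^7, r^6s, r^13s}; … (7 in all).
So G has 7 subgroups of order 4.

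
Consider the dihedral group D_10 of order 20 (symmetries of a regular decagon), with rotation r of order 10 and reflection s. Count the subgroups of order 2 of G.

|G| = 20 and 2 | 20, so subgroups of order 2 are possible by Lagrange.
The subgroups of order 2 are: {e, r^2s}; {e, r^3s}; {e, r^4s}; {e, r^5}; … (11 in all).
So G has 11 subgroups of order 2.

11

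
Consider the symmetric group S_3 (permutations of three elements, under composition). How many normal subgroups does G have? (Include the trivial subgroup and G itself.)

G has 6 subgroups. Checking conjugation-invariance by order — order 1: 1/1 normal; order 2: 0/3 normal; order 3: 1/1 normal; order 6: 1/1 normal.
Total normal subgroups: 3.

3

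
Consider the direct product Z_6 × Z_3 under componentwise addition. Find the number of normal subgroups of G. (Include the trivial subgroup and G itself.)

G is abelian, so every subgroup is normal.
G has 12 subgroups in total, hence 12 normal subgroups.

12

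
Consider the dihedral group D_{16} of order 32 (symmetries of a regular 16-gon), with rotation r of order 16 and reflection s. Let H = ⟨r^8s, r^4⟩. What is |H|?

|⟨r^8s⟩| = 2 and |⟨r^4⟩| = 4, so |H| is a multiple of lcm(2, 4) = 4 and divides |G| = 32.
Closing under the operation: H = {e, r^4, r^8, r^12, s, r^4s, r^8s, r^12s}, so |H| = 8.

8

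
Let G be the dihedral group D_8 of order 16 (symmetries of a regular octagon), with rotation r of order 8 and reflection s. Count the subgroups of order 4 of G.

5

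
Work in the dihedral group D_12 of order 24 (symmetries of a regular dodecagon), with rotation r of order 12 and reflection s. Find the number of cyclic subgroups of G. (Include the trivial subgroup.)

Group the elements of G by the cyclic subgroup they generate; each cyclic subgroup of order d accounts for φ(d) elements.
Cyclic subgroups by order — order 1: 1; order 2: 13; order 3: 1; order 4: 1; order 6: 1; order 12: 1.
Total: 18.

18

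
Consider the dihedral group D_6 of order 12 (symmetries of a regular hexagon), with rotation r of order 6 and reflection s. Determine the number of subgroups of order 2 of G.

|G| = 12 and 2 | 12, so subgroups of order 2 are possible by Lagrange.
The subgroups of order 2 are: {e, r^2s}; {e, r^3}; {e, r^3s}; {e, r^4s}; … (7 in all).
So G has 7 subgroups of order 2.

7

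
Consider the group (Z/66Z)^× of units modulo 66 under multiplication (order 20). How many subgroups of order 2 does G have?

3

|G| = 20 and 2 | 20, so subgroups of order 2 are possible by Lagrange.
The subgroups of order 2 are: {1, 23}; {1, 43}; {1, 65}.
So G has 3 subgroups of order 2.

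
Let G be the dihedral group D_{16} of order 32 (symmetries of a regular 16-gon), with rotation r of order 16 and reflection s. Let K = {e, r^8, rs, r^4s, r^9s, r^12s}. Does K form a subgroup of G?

No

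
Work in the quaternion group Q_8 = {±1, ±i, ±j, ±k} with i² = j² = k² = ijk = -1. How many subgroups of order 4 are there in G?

3

|G| = 8 and 4 | 8, so subgroups of order 4 are possible by Lagrange.
The subgroups of order 4 are: {1, -1, i, -i}; {1, -1, j, -j}; {1, -1, k, -k}.
So G has 3 subgroups of order 4.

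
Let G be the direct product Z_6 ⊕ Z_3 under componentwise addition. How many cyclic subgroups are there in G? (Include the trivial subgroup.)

A cyclic subgroup of order d is generated by each of its φ(d) elements of order d, so the cyclic subgroups of order d number (#elements of order d)/φ(d).
Cyclic subgroups by order — order 1: 1; order 2: 1; order 3: 4; order 6: 4.
Total: 10.

10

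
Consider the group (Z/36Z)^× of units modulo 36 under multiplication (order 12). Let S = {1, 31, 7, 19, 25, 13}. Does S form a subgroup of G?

|S| = 6 divides |G| = 12, consistent with Lagrange.
S contains the identity, every element's inverse is in S, and S is closed under ·: it is a subgroup.
In fact S = ⟨7⟩.

Yes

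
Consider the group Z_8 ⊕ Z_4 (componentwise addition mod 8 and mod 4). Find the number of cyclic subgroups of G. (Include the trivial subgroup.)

14

Each element a generates a cyclic subgroup ⟨a⟩; distinct elements may generate the same one (a cyclic group of order d has φ(d) generators).
Cyclic subgroups by order — order 1: 1; order 2: 3; order 4: 6; order 8: 4.
Total: 14.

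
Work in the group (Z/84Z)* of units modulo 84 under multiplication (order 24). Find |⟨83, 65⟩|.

12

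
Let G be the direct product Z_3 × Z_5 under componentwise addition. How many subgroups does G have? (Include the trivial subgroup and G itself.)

4

|G| = 15, so by Lagrange every subgroup order divides 15. Divisors: 1, 3, 5, 15.
Subgroups by order — order 1: 1; order 3: 1; order 5: 1; order 15: 1.
Total: 1 + 1 + 1 + 1 = 4.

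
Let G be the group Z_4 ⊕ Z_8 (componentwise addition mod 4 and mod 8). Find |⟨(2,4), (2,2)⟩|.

|⟨(2,4)⟩| = 2 and |⟨(2,2)⟩| = 4, so |H| is a multiple of lcm(2, 4) = 4 and divides |G| = 32.
Closing under the operation: H = {(0,0), (0,2), (0,4), (0,6), (2,0), (2,2), (2,4), (2,6)}, so |H| = 8.

8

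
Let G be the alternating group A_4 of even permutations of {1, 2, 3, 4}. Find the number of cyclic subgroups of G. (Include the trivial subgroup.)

Each element a generates a cyclic subgroup ⟨a⟩; distinct elements may generate the same one (a cyclic group of order d has φ(d) generators).
Cyclic subgroups by order — order 1: 1; order 2: 3; order 3: 4.
Total: 8.

8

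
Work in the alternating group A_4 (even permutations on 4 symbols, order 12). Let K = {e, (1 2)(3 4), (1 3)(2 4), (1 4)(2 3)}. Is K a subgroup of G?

|K| = 4 divides |G| = 12, consistent with Lagrange.
K contains the identity, every element's inverse is in K, and K is closed under ∘: it is a subgroup.

Yes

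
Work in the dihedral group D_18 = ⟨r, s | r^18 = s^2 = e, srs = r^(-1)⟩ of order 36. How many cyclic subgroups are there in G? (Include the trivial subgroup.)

24

A cyclic subgroup of order d is generated by each of its φ(d) elements of order d, so the cyclic subgroups of order d number (#elements of order d)/φ(d).
Cyclic subgroups by order — order 1: 1; order 2: 19; order 3: 1; order 6: 1; order 9: 1; order 18: 1.
Total: 24.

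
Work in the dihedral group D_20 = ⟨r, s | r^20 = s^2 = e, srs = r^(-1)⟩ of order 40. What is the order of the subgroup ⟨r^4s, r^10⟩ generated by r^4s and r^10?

4

|⟨r^4s⟩| = 2 and |⟨r^10⟩| = 2, so |H| is a multiple of lcm(2, 2) = 2 and divides |G| = 40.
Closing under the operation: H = {e, r^10, r^4s, r^14s}, so |H| = 4.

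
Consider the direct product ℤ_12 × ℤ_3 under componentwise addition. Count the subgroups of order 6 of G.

4

|G| = 36 and 6 | 36, so subgroups of order 6 are possible by Lagrange.
The subgroups of order 6 are: {(0,0), (0,1), (0,2), (6,0), (6,1), (6,2)}; {(0,0), (2,0), (4,0), (6,0), (8,0), (10,0)}; {(0,0), (2,2), (4,1), (6,0), (8,2), (10,1)}; {(0,0), (2,1), (4,2), (6,0), (8,1), (10,2)}.
So G has 4 subgroups of order 6.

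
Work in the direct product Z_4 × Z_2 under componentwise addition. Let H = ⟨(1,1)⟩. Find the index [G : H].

2

|⟨(1,1)⟩| = 4 and |G| = 8.
By Lagrange, [G : H] = |G|/|H| = 8/4 = 2.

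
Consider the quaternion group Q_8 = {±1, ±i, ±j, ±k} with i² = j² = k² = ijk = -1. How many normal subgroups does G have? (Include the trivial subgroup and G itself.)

G has 6 subgroups. Checking conjugation-invariance by order — order 1: 1/1 normal; order 2: 1/1 normal; order 4: 3/3 normal; order 8: 1/1 normal.
Total normal subgroups: 6.

6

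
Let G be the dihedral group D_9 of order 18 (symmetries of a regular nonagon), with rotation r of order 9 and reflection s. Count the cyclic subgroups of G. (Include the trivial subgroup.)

12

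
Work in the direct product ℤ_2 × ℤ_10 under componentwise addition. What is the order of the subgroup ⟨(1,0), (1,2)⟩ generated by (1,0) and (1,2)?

|⟨(1,0)⟩| = 2 and |⟨(1,2)⟩| = 10, so |H| is a multiple of lcm(2, 10) = 10 and divides |G| = 20.
Closing under the operation: H = {(0,0), (0,2), (0,4), (0,6), (0,8), (1,0), (1,2), (1,4), (1,6), (1,8)}, so |H| = 10.

10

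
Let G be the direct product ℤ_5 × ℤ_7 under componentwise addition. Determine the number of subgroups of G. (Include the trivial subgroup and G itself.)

|G| = 35, so by Lagrange every subgroup order divides 35. Divisors: 1, 5, 7, 35.
Subgroups by order — order 1: 1; order 5: 1; order 7: 1; order 35: 1.
Total: 1 + 1 + 1 + 1 = 4.

4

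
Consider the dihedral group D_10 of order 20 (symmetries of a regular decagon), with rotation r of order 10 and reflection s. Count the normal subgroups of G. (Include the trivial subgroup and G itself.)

G has 22 subgroups. Checking conjugation-invariance by order — order 1: 1/1 normal; order 2: 1/11 normal; order 4: 0/5 normal; order 5: 1/1 normal; order 10: 3/3 normal; order 20: 1/1 normal.
Total normal subgroups: 7.

7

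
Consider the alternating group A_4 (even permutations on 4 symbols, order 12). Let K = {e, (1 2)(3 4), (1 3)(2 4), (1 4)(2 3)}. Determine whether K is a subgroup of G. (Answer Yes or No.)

|K| = 4 divides |G| = 12, consistent with Lagrange.
K contains the identity, every element's inverse is in K, and K is closed under ∘: it is a subgroup.

Yes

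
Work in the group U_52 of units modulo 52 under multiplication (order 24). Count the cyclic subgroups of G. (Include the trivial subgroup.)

Group the elements of G by the cyclic subgroup they generate; each cyclic subgroup of order d accounts for φ(d) elements.
Cyclic subgroups by order — order 1: 1; order 2: 3; order 3: 1; order 4: 2; order 6: 3; order 12: 2.
Total: 12.

12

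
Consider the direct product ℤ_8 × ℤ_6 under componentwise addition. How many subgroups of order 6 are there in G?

|G| = 48 and 6 | 48, so subgroups of order 6 are possible by Lagrange.
The subgroups of order 6 are: {(0,0), (0,1), (0,2), (0,3), (0,4), (0,5)}; {(0,0), (0,2), (0,4), (4,0), (4,2), (4,4)}; {(0,0), (0,2), (0,4), (4,1), (4,3), (4,5)}.
So G has 3 subgroups of order 6.

3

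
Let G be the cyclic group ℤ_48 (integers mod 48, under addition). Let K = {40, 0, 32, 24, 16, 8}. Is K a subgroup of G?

|K| = 6 divides |G| = 48, consistent with Lagrange.
K contains the identity, every element's inverse is in K, and K is closed under +: it is a subgroup.
In fact K = ⟨8⟩.

Yes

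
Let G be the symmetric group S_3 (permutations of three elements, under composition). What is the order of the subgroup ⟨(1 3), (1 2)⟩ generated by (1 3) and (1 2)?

6

|⟨(1 3)⟩| = 2 and |⟨(1 2)⟩| = 2, so |H| is a multiple of lcm(2, 2) = 2 and divides |G| = 6.
Closing {(1 3), (1 2)} under the group operation gives all of G, so |H| = 6.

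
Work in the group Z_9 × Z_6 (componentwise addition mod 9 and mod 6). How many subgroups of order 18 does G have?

4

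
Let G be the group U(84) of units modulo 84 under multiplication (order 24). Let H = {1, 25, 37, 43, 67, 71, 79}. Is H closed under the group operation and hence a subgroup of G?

No

|H| = 7 does not divide |G| = 24, so by Lagrange H is not a subgroup.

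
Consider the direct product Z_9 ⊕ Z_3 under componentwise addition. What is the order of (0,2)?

The order of (0,2) in Z_9 × Z_3 is lcm(ord(0) in Z_9, ord(2) in Z_3).
ord(0) = 1 and ord(2) = 3, so |⟨(0,2)⟩| = lcm(1, 3) = 3.

3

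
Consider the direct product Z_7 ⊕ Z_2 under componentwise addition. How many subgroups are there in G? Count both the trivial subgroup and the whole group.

|G| = 14, so by Lagrange every subgroup order divides 14. Divisors: 1, 2, 7, 14.
Subgroups by order — order 1: 1; order 2: 1; order 7: 1; order 14: 1.
Total: 1 + 1 + 1 + 1 = 4.

4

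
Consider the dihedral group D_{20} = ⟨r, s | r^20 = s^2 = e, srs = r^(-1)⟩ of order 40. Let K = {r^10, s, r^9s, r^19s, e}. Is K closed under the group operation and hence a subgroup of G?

No

Closure fails: s · r^10 = r^10s ∉ K. So K is not a subgroup.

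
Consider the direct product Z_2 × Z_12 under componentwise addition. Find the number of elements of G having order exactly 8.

An element (a,b) has order lcm(ord(a), ord(b)); count pairs with lcm equal to 8.
Enumerating gives 0 such elements.

0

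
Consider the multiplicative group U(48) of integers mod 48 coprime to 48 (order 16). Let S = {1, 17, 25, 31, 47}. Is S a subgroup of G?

|S| = 5 does not divide |G| = 16, so by Lagrange S is not a subgroup.

No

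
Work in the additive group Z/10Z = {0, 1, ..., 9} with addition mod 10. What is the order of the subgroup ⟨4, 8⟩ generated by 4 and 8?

5

|⟨4⟩| = 5 and |⟨8⟩| = 5, so |H| is a multiple of lcm(5, 5) = 5 and divides |G| = 10.
Closing under the operation: H = {0, 2, 4, 6, 8}, so |H| = 5.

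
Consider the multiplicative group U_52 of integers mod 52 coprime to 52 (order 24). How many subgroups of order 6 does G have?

|G| = 24 and 6 | 24, so subgroups of order 6 are possible by Lagrange.
The subgroups of order 6 are: {1, 9, 17, 25, 29, 49}; {1, 9, 23, 29, 43, 51}; {1, 3, 9, 27, 29, 35}.
So G has 3 subgroups of order 6.

3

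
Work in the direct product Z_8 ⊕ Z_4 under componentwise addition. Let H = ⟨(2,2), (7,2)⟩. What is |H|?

16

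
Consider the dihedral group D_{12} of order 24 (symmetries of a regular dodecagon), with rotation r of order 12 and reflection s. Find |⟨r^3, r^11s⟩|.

8

|⟨r^3⟩| = 4 and |⟨r^11s⟩| = 2, so |H| is a multiple of lcm(4, 2) = 4 and divides |G| = 24.
Closing under the operation: H = {e, r^3, r^6, r^9, r^2s, r^5s, r^8s, r^11s}, so |H| = 8.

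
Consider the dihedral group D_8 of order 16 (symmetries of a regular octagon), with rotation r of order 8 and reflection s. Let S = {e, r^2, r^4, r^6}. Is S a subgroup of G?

Yes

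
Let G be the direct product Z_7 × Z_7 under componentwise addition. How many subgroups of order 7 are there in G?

8

|G| = 49 and 7 | 49, so subgroups of order 7 are possible by Lagrange.
The subgroups of order 7 are: {(0,0), (0,1), (0,2), (0,3), (0,4), (0,5), (0,6)}; {(0,0), (1,0), (2,0), (3,0), (4,0), (5,0), (6,0)}; {(0,0), (1,1), (2,2), (3,3), (4,4), (5,5), (6,6)}; {(0,0), (1,2), (2,4), (3,6), (4,1), (5,3), (6,5)}; … (8 in all).
So G has 8 subgroups of order 7.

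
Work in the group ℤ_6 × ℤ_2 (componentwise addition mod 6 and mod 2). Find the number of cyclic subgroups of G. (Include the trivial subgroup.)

Group the elements of G by the cyclic subgroup they generate; each cyclic subgroup of order d accounts for φ(d) elements.
Cyclic subgroups by order — order 1: 1; order 2: 3; order 3: 1; order 6: 3.
Total: 8.

8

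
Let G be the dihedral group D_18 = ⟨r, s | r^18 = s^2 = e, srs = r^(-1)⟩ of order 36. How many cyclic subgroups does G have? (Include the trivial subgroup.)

24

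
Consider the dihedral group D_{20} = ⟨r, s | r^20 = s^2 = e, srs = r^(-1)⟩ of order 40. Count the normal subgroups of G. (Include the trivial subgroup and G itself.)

9

G has 48 subgroups. Checking conjugation-invariance by order — order 1: 1/1 normal; order 2: 1/21 normal; order 4: 1/11 normal; order 5: 1/1 normal; order 8: 0/5 normal; order 10: 1/5 normal; order 20: 3/3 normal; order 40: 1/1 normal.
Total normal subgroups: 9.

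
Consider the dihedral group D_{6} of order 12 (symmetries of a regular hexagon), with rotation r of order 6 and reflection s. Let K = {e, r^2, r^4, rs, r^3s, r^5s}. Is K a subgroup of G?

|K| = 6 divides |G| = 12, consistent with Lagrange.
K contains the identity, every element's inverse is in K, and K is closed under ·: it is a subgroup.

Yes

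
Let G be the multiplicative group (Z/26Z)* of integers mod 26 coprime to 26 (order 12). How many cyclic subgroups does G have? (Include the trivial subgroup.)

Group the elements of G by the cyclic subgroup they generate; each cyclic subgroup of order d accounts for φ(d) elements.
Cyclic subgroups by order — order 1: 1; order 2: 1; order 3: 1; order 4: 1; order 6: 1; order 12: 1.
Total: 6.

6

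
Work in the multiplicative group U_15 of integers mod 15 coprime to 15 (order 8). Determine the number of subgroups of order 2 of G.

|G| = 8 and 2 | 8, so subgroups of order 2 are possible by Lagrange.
The subgroups of order 2 are: {1, 11}; {1, 14}; {1, 4}.
So G has 3 subgroups of order 2.

3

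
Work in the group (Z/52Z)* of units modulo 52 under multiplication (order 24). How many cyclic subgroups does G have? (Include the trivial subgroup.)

12

Each element a generates a cyclic subgroup ⟨a⟩; distinct elements may generate the same one (a cyclic group of order d has φ(d) generators).
Cyclic subgroups by order — order 1: 1; order 2: 3; order 3: 1; order 4: 2; order 6: 3; order 12: 2.
Total: 12.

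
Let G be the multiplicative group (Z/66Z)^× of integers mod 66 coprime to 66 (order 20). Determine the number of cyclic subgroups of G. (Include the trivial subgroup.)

8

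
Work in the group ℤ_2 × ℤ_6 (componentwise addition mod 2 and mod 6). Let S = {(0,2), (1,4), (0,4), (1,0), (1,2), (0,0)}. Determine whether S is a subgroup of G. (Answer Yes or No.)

Yes

|S| = 6 divides |G| = 12, consistent with Lagrange.
S contains the identity, every element's inverse is in S, and S is closed under +: it is a subgroup.
In fact S = ⟨(1,2)⟩.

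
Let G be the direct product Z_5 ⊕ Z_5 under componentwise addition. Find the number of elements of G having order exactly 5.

24

An element (a,b) has order lcm(ord(a), ord(b)); count pairs with lcm equal to 5.
Enumerating gives 24 such elements.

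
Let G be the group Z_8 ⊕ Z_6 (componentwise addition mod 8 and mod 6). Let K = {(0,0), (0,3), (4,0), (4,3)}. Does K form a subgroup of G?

Yes

|K| = 4 divides |G| = 48, consistent with Lagrange.
K contains the identity, every element's inverse is in K, and K is closed under +: it is a subgroup.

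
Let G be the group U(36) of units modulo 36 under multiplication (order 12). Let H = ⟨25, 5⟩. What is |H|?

6

|⟨25⟩| = 3 and |⟨5⟩| = 6, so |H| is a multiple of lcm(3, 6) = 6 and divides |G| = 12.
Closing under the operation: H = {1, 5, 13, 17, 25, 29}, so |H| = 6.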